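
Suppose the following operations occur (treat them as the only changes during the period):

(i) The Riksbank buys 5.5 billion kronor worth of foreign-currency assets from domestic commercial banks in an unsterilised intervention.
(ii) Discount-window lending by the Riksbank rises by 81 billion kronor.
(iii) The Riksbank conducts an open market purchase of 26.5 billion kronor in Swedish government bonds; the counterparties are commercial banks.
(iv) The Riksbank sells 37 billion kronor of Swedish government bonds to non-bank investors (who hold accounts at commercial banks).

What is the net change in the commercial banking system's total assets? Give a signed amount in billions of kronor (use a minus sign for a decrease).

+44 billion

Riksbank balance sheet:
  Assets:      Securities −10.5B, Loans to banks +81B, Foreign assets +5.5B
  Liabilities: Bank reserves +76B
Commercial banking system:
  Assets:      Reserves at CB +76B, Securities −26.5B, Foreign assets −5.5B
  Liabilities: Checkable deposits −37B, Borrowings from CB +81B
Change in total bank assets = +44 billion.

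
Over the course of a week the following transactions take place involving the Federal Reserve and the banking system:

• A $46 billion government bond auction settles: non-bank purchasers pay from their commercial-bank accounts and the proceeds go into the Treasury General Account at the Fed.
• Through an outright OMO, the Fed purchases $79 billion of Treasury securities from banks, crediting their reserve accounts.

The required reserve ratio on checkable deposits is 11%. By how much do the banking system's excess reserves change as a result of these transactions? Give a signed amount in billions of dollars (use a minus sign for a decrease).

Government account inflow $46 billion: reserves −$46B, deposits −$46B.
OMO purchase (from banks) $79 billion: reserves +$79B, deposits 0.
Totals: Δreserves = +$33B, Δdeposits = −$46B.
Δrequired reserves = 11% × −$46B = −$5.06B.
Δexcess reserves = Δreserves − Δrequired = +$33B − (−$5.06B) = +$38.06 billion.

+$38.06 billion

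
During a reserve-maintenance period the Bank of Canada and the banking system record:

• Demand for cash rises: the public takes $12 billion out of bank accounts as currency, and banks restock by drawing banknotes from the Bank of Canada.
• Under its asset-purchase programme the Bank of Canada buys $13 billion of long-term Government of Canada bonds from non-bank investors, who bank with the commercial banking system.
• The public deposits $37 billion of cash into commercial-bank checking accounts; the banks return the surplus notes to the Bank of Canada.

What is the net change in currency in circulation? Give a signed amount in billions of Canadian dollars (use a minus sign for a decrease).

-$25 billion

Currency withdrawal $12 billion: notes leave the central bank → +$12B.
Asset purchase (from non-banks) $13 billion: no currency enters or leaves circulation → 0.
Currency deposit $37 billion: notes return to the central bank → −$37B.
Net: 12 + 0 − 37 = -$25 billion.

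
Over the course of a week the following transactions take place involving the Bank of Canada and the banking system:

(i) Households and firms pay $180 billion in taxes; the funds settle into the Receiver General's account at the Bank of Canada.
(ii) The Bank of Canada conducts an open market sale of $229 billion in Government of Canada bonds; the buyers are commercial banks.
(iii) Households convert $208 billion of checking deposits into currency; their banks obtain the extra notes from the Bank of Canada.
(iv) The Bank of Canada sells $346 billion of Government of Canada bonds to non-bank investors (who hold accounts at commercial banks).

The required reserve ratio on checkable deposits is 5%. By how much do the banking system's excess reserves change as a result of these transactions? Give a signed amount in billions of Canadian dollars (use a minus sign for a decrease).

Government account inflow $180 billion: reserves −$180B, deposits −$180B.
OMO sale (to banks) $229 billion: reserves −$229B, deposits 0.
Currency withdrawal $208 billion: reserves −$208B, deposits −$208B.
Asset sale (to non-banks) $346 billion: reserves −$346B, deposits −$346B.
Totals: Δreserves = −$963B, Δdeposits = −$734B.
Δrequired reserves = 5% × −$734B = −$36.7B.
Δexcess reserves = Δreserves − Δrequired = −$963B − (−$36.7B) = -$926.3 billion.

-$926.3 billion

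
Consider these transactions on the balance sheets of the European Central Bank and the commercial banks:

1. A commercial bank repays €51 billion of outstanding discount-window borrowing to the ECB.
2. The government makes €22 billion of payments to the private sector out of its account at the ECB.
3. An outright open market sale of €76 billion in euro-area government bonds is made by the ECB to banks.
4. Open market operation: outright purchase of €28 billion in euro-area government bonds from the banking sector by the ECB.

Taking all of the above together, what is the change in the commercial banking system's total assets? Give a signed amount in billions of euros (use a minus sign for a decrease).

ECB balance sheet:
  Assets:      Securities −€48B, Loans to banks −€51B
  Liabilities: Bank reserves −€77B, Government deposits −€22B
Commercial banking system:
  Assets:      Reserves at CB −€77B, Securities +€48B
  Liabilities: Checkable deposits +€22B, Borrowings from CB −€51B
Change in total bank assets = -€29 billion.

-€29 billion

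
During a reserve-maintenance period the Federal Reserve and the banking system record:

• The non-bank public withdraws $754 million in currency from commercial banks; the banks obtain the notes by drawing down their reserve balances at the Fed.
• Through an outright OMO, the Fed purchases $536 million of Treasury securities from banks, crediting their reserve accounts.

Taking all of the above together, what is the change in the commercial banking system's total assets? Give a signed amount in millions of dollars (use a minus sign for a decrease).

Fed balance sheet:
  Assets:      Securities +$536M
  Liabilities: Bank reserves −$218M, Currency in circulation +$754M
Commercial banking system:
  Assets:      Reserves at CB −$218M, Securities −$536M
  Liabilities: Checkable deposits −$754M
Change in total bank assets = -$754 million.

-$754 million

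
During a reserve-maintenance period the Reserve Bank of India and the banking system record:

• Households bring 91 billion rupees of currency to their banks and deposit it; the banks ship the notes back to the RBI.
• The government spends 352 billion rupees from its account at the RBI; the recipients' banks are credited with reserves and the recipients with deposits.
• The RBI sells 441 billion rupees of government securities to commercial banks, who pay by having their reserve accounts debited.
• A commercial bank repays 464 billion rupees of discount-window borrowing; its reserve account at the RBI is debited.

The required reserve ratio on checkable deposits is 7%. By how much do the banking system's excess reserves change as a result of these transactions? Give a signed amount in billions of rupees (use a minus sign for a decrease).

-493.01 billion

Currency deposit 91 billion rupees: reserves +91B, deposits +91B.
Government spending 352 billion rupees: reserves +352B, deposits +352B.
OMO sale (to banks) 441 billion rupees: reserves −441B, deposits 0.
Discount-window repayment 464 billion rupees: reserves −464B, deposits 0.
Totals: Δreserves = −462B, Δdeposits = +443B.
Δrequired reserves = 7% × +443B = +31.01B.
Δexcess reserves = Δreserves − Δrequired = −462B − (+31.01B) = -493.01 billion.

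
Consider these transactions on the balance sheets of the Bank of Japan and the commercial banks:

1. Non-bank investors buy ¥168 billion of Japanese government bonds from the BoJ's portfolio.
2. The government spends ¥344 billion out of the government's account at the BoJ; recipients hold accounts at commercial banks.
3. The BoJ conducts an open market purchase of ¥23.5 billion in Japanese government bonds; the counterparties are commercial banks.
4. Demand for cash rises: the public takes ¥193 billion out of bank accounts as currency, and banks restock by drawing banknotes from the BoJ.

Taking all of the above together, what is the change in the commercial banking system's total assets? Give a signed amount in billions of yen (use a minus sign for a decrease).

Asset sale (to non-banks) ¥168 billion: bank balance sheets shrink → −¥168B.
Government spending ¥344 billion: bank balance sheets expand → +¥344B.
OMO purchase (from banks) ¥23.5 billion: just an asset swap on bank balance sheets → 0.
Currency withdrawal ¥193 billion: bank balance sheets shrink → −¥193B.
Net: −168 + 344 + 0 − 193 = -¥17 billion.

-¥17 billion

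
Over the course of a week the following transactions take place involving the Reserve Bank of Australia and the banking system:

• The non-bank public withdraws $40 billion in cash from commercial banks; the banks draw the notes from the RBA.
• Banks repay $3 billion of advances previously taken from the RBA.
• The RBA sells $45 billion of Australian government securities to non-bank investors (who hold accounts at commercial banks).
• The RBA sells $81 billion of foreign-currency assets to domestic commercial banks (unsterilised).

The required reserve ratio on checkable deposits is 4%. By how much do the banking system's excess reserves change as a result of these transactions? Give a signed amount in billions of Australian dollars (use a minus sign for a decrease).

Currency withdrawal $40 billion: reserves −$40B, deposits −$40B.
Discount-window repayment $3 billion: reserves −$3B, deposits 0.
Asset sale (to non-banks) $45 billion: reserves −$45B, deposits −$45B.
FX sale $81 billion: reserves −$81B, deposits 0.
Totals: Δreserves = −$169B, Δdeposits = −$85B.
Δrequired reserves = 4% × −$85B = −$3.4B.
Δexcess reserves = Δreserves − Δrequired = −$169B − (−$3.4B) = -$165.6 billion.

-$165.6 billion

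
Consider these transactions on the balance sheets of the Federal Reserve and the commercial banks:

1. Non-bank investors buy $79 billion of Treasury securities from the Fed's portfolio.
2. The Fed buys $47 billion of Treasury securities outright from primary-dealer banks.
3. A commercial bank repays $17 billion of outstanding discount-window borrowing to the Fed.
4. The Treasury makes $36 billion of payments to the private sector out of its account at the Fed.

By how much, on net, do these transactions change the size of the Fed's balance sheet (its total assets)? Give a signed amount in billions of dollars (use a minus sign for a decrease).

-$49 billion

Asset sale (to non-banks) $79 billion: a Fed asset is shed → −$79B.
OMO purchase (from banks) $47 billion: a Fed asset is acquired → +$47B.
Discount-window repayment $17 billion: a Fed asset is shed → −$17B.
Government spending $36 billion: only the composition of liabilities changes → 0.
Net: −79 + 47 − 17 + 0 = -$49 billion.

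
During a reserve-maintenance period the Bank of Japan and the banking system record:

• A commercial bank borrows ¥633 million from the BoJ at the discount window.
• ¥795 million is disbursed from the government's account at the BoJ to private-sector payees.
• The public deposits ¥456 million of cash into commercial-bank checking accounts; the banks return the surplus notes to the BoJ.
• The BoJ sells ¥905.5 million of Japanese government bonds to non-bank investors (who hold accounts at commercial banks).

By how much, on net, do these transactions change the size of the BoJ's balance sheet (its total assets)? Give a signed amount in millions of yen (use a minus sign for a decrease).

-¥272.5 million

Discount-window loan ¥633 million: a BoJ asset is acquired → +¥633M.
Government spending ¥795 million: only the composition of liabilities changes → 0.
Currency deposit ¥456 million: only the composition of liabilities changes → 0.
Asset sale (to non-banks) ¥905.5 million: a BoJ asset is shed → −¥905.5M.
Net: 633 + 0 + 0 − 905.5 = -¥272.5 million.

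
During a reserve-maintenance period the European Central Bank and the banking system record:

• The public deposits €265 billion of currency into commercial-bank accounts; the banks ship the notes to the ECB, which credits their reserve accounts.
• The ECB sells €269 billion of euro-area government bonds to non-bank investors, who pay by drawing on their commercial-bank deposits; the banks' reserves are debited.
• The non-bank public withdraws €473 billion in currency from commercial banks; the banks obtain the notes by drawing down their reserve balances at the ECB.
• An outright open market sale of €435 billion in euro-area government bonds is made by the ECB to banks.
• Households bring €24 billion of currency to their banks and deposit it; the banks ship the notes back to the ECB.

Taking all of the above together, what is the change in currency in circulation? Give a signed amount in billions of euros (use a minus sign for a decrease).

ECB balance sheet:
  Assets:      Securities −€704B
  Liabilities: Bank reserves −€888B, Currency in circulation +€184B
So the change in currency in circulation is +€184 billion.

+€184 billion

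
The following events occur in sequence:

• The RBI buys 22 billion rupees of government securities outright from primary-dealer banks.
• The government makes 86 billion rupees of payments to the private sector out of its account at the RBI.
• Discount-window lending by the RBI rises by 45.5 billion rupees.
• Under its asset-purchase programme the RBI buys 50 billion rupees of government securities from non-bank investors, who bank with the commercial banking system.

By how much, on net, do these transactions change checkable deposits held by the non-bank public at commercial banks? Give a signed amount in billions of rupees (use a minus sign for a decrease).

RBI balance sheet:
  Assets:      Securities +72B, Loans to banks +45.5B
  Liabilities: Bank reserves +203.5B, Government deposits −86B
Commercial banking system:
  Assets:      Reserves at CB +203.5B, Securities −22B
  Liabilities: Checkable deposits +136B, Borrowings from CB +45.5B
So the change in checkable deposits held by the non-bank public at commercial banks is +136 billion.

+136 billion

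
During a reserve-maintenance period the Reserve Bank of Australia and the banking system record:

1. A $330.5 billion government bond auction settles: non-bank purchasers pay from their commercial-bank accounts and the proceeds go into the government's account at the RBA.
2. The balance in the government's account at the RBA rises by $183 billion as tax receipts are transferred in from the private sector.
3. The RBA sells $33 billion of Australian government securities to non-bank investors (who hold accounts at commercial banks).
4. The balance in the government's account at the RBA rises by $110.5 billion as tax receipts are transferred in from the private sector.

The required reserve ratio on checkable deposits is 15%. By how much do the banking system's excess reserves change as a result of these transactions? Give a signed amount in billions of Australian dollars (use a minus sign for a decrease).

-$558.45 billion

Government account inflow $330.5 billion: reserves −$330.5B, deposits −$330.5B.
Government account inflow $183 billion: reserves −$183B, deposits −$183B.
Asset sale (to non-banks) $33 billion: reserves −$33B, deposits −$33B.
Government account inflow $110.5 billion: reserves −$110.5B, deposits −$110.5B.
Totals: Δreserves = −$657B, Δdeposits = −$657B.
Δrequired reserves = 15% × −$657B = −$98.55B.
Δexcess reserves = Δreserves − Δrequired = −$657B − (−$98.55B) = -$558.45 billion.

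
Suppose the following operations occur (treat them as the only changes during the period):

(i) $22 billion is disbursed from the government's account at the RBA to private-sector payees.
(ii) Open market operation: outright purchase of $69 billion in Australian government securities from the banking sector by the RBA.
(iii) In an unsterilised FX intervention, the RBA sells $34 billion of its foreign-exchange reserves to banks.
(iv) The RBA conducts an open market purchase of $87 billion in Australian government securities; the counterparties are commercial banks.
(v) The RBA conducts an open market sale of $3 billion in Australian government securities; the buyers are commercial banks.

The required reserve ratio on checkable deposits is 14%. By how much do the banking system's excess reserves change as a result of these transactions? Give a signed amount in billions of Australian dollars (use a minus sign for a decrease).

Government spending $22 billion: reserves +$22B, deposits +$22B.
OMO purchase (from banks) $69 billion: reserves +$69B, deposits 0.
FX sale $34 billion: reserves −$34B, deposits 0.
OMO purchase (from banks) $87 billion: reserves +$87B, deposits 0.
OMO sale (to banks) $3 billion: reserves −$3B, deposits 0.
Totals: Δreserves = +$141B, Δdeposits = +$22B.
Δrequired reserves = 14% × +$22B = +$3.08B.
Δexcess reserves = Δreserves − Δrequired = +$141B − (+$3.08B) = +$137.92 billion.

+$137.92 billion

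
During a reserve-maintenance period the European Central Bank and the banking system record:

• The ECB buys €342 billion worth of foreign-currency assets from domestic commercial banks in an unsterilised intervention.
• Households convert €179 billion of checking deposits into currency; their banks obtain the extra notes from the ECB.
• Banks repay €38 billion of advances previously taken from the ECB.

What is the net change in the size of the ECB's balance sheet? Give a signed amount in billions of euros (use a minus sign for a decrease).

FX purchase €342 billion: an ECB asset is acquired → +€342B.
Currency withdrawal €179 billion: only the composition of liabilities changes → 0.
Discount-window repayment €38 billion: an ECB asset is shed → −€38B.
Net: 342 + 0 − 38 = +€304 billion.

+€304 billion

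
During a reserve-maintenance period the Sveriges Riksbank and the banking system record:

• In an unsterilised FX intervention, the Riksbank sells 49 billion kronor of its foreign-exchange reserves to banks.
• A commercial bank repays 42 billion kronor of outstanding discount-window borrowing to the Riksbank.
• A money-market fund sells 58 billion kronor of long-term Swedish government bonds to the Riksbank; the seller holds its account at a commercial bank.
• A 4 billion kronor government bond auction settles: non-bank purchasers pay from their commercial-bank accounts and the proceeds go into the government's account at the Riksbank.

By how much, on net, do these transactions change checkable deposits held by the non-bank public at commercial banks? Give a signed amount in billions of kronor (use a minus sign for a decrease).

Riksbank balance sheet:
  Assets:      Securities +58B, Loans to banks −42B, Foreign assets −49B
  Liabilities: Bank reserves −37B, Government deposits +4B
Commercial banking system:
  Assets:      Reserves at CB −37B, Foreign assets +49B
  Liabilities: Checkable deposits +54B, Borrowings from CB −42B
So the change in checkable deposits held by the non-bank public at commercial banks is +54 billion.

+54 billion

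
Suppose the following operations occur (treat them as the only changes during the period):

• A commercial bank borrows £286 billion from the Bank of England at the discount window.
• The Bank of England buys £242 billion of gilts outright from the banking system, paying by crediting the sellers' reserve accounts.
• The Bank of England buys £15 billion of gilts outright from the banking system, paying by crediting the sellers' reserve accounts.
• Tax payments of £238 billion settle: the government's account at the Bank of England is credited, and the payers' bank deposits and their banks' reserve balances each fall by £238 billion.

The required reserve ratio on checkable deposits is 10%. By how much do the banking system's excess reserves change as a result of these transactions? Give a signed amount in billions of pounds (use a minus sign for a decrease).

+£328.8 billion

Discount-window loan £286 billion: reserves +£286B, deposits 0.
OMO purchase (from banks) £242 billion: reserves +£242B, deposits 0.
OMO purchase (from banks) £15 billion: reserves +£15B, deposits 0.
Government account inflow £238 billion: reserves −£238B, deposits −£238B.
Totals: Δreserves = +£305B, Δdeposits = −£238B.
Δrequired reserves = 10% × −£238B = −£23.8B.
Δexcess reserves = Δreserves − Δrequired = +£305B − (−£23.8B) = +£328.8 billion.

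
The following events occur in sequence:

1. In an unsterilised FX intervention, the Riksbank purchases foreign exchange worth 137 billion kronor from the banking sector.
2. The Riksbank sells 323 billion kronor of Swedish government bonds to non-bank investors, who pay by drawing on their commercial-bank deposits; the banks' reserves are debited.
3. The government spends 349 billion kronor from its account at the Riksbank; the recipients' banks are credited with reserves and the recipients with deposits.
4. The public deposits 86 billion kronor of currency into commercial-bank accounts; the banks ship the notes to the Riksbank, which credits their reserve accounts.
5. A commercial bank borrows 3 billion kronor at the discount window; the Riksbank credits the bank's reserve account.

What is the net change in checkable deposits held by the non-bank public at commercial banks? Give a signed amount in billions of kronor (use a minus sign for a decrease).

+112 billion

Riksbank balance sheet:
  Assets:      Securities −323B, Loans to banks +3B, Foreign assets +137B
  Liabilities: Bank reserves +252B, Currency in circulation −86B, Government deposits −349B
Commercial banking system:
  Assets:      Reserves at CB +252B, Foreign assets −137B
  Liabilities: Checkable deposits +112B, Borrowings from CB +3B
So the change in checkable deposits held by the non-bank public at commercial banks is +112 billion.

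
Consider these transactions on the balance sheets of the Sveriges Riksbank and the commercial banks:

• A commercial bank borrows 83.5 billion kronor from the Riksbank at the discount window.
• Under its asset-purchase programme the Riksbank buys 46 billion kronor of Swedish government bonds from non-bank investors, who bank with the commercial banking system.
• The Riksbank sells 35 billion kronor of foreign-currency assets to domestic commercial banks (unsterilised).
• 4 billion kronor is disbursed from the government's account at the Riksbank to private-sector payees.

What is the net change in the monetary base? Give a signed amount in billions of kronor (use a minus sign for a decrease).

+98.5 billion

Riksbank balance sheet:
  Assets:      Securities +46B, Loans to banks +83.5B, Foreign assets −35B
  Liabilities: Bank reserves +98.5B, Government deposits −4B
Commercial banking system:
  Assets:      Reserves at CB +98.5B, Foreign assets +35B
  Liabilities: Checkable deposits +50B, Borrowings from CB +83.5B
Monetary base = currency + reserves: 0 + (+98.5B) = +98.5 billion.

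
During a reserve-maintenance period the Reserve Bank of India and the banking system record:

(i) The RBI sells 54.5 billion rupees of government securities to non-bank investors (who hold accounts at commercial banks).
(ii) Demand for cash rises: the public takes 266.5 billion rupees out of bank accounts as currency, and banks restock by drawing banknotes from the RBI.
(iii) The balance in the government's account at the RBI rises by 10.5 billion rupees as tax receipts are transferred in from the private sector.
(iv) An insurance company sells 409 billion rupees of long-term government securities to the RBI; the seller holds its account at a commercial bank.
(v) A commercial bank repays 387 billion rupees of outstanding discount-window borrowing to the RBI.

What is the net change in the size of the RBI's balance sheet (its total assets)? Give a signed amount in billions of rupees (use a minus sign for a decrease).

Asset sale (to non-banks) 54.5 billion rupees: an RBI asset is shed → −54.5B.
Currency withdrawal 266.5 billion rupees: only the composition of liabilities changes → 0.
Government account inflow 10.5 billion rupees: only the composition of liabilities changes → 0.
Asset purchase (from non-banks) 409 billion rupees: an RBI asset is acquired → +409B.
Discount-window repayment 387 billion rupees: an RBI asset is shed → −387B.
Net: −54.5 + 0 + 0 + 409 − 387 = -32.5 billion.

-32.5 billion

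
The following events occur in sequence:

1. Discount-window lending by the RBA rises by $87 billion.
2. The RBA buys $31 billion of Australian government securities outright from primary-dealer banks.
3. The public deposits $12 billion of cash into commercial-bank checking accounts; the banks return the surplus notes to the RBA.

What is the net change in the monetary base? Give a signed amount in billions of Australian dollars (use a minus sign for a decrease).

RBA balance sheet:
  Assets:      Securities +$31B, Loans to banks +$87B
  Liabilities: Bank reserves +$130B, Currency in circulation −$12B
Commercial banking system:
  Assets:      Reserves at CB +$130B, Securities −$31B
  Liabilities: Checkable deposits +$12B, Borrowings from CB +$87B
Monetary base = currency + reserves: −$12B + (+$130B) = +$118 billion.

+$118 billion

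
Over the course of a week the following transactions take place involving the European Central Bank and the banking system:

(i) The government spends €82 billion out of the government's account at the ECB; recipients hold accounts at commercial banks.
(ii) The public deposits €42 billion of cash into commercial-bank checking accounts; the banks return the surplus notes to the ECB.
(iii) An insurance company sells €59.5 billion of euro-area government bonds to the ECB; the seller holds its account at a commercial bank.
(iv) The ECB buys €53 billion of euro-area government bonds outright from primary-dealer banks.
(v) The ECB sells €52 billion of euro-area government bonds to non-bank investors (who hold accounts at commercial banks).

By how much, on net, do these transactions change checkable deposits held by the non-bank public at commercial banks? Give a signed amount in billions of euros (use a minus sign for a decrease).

Government spending €82 billion: non-bank counterparties' bank balances rise → +€82B.
Currency deposit €42 billion: non-bank counterparties' bank balances rise → +€42B.
Asset purchase (from non-banks) €59.5 billion: non-bank counterparties' bank balances rise → +€59.5B.
OMO purchase (from banks) €53 billion: the counterparty is a bank, so public deposits are unchanged → 0.
Asset sale (to non-banks) €52 billion: non-bank counterparties' bank balances fall → −€52B.
Net: 82 + 42 + 59.5 + 0 − 52 = +€131.5 billion.

+€131.5 billion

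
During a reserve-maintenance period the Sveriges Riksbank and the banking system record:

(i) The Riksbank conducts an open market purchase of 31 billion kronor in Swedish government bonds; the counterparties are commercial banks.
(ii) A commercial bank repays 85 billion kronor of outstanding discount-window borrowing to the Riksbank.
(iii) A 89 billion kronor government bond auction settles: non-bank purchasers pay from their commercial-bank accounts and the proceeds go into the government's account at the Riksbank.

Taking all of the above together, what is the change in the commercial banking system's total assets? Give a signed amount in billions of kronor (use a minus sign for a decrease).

OMO purchase (from banks) 31 billion kronor: just an asset swap on bank balance sheets → 0.
Discount-window repayment 85 billion kronor: bank balance sheets shrink → −85B.
Government account inflow 89 billion kronor: bank balance sheets shrink → −89B.
Net: 0 − 85 − 89 = -174 billion.

-174 billion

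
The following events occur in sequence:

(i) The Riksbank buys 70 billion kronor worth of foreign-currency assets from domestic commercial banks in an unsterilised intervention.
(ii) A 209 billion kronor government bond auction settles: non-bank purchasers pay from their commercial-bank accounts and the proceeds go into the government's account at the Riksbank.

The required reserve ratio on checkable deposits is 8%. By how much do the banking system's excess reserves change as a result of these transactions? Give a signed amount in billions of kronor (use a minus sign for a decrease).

FX purchase 70 billion kronor: reserves +70B, deposits 0.
Government account inflow 209 billion kronor: reserves −209B, deposits −209B.
Totals: Δreserves = −139B, Δdeposits = −209B.
Δrequired reserves = 8% × −209B = −16.72B.
Δexcess reserves = Δreserves − Δrequired = −139B − (−16.72B) = -122.28 billion.

-122.28 billion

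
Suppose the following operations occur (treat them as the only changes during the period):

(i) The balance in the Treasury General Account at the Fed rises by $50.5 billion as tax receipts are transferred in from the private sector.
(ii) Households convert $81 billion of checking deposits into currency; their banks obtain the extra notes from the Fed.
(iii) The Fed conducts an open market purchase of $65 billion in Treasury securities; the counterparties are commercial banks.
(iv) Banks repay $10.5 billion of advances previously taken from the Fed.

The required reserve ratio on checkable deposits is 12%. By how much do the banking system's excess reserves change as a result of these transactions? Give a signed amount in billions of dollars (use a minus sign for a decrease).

Government account inflow $50.5 billion: reserves −$50.5B, deposits −$50.5B.
Currency withdrawal $81 billion: reserves −$81B, deposits −$81B.
OMO purchase (from banks) $65 billion: reserves +$65B, deposits 0.
Discount-window repayment $10.5 billion: reserves −$10.5B, deposits 0.
Totals: Δreserves = −$77B, Δdeposits = −$131.5B.
Δrequired reserves = 12% × −$131.5B = −$15.78B.
Δexcess reserves = Δreserves − Δrequired = −$77B − (−$15.78B) = -$61.22 billion.

-$61.22 billion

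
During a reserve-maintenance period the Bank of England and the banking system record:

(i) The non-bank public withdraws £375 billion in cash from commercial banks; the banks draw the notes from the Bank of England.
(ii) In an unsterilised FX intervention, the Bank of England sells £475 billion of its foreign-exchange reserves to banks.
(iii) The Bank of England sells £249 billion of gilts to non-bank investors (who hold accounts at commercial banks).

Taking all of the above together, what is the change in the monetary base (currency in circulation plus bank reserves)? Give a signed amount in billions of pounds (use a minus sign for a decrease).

-£724 billion

Currency withdrawal £375 billion: just a shift between currency and reserves — both are base money → 0.
FX sale £475 billion: Bank of England balance sheet contracts → −£475B.
Asset sale (to non-banks) £249 billion: Bank of England balance sheet contracts → −£249B.
Net: 0 − 475 − 249 = -£724 billion.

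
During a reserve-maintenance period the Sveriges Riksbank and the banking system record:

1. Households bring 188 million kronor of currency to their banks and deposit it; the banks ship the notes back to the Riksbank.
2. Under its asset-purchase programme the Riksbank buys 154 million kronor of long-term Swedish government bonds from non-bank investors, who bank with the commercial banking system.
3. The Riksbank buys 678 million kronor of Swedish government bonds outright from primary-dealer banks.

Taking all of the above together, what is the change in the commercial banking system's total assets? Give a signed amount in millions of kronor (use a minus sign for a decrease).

+342 million

Currency deposit 188 million kronor: bank balance sheets expand → +188M.
Asset purchase (from non-banks) 154 million kronor: bank balance sheets expand → +154M.
OMO purchase (from banks) 678 million kronor: just an asset swap on bank balance sheets → 0.
Net: 188 + 154 + 0 = +342 million.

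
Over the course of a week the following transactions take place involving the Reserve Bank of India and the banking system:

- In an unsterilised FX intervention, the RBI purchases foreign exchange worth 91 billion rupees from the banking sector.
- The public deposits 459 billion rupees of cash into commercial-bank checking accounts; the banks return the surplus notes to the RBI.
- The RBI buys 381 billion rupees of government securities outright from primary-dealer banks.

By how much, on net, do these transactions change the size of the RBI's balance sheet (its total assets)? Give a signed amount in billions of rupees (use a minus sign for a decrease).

RBI balance sheet:
  Assets:      Securities +381B, Foreign assets +91B
  Liabilities: Bank reserves +931B, Currency in circulation −459B
Change in total RBI assets = +472 billion.

+472 billion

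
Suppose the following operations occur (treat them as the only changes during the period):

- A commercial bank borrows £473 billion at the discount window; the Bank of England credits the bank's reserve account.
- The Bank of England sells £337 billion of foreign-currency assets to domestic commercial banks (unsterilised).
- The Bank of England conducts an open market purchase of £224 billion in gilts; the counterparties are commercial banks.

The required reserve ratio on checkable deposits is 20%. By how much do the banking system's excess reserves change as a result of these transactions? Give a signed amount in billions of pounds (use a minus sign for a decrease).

Discount-window loan £473 billion: reserves +£473B, deposits 0.
FX sale £337 billion: reserves −£337B, deposits 0.
OMO purchase (from banks) £224 billion: reserves +£224B, deposits 0.
Totals: Δreserves = +£360B, Δdeposits = 0.
Δrequired reserves = 20% × 0 = 0.
Δexcess reserves = Δreserves − Δrequired = +£360B − (0) = +£360 billion.

+£360 billion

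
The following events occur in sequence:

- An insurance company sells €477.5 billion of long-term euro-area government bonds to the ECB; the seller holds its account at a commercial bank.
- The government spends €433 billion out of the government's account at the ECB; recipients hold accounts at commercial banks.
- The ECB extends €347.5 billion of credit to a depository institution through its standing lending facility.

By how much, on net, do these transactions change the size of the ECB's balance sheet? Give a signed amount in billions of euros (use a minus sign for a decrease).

+€825 billion

Asset purchase (from non-banks) €477.5 billion: an ECB asset is acquired → +€477.5B.
Government spending €433 billion: only the composition of liabilities changes → 0.
Discount-window loan €347.5 billion: an ECB asset is acquired → +€347.5B.
Net: 477.5 + 0 + 347.5 = +€825 billion.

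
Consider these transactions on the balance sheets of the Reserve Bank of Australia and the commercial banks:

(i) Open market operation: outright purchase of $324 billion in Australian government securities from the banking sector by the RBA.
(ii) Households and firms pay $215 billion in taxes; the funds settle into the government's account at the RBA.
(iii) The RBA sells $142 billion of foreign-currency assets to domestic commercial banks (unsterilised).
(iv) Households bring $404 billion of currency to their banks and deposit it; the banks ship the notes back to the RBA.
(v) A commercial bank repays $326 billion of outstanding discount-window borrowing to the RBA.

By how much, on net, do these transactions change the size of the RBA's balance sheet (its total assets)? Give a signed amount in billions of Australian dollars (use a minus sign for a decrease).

-$144 billion

RBA balance sheet:
  Assets:      Securities +$324B, Loans to banks −$326B, Foreign assets −$142B
  Liabilities: Bank reserves +$45B, Currency in circulation −$404B, Government deposits +$215B
Change in total RBA assets = -$144 billion.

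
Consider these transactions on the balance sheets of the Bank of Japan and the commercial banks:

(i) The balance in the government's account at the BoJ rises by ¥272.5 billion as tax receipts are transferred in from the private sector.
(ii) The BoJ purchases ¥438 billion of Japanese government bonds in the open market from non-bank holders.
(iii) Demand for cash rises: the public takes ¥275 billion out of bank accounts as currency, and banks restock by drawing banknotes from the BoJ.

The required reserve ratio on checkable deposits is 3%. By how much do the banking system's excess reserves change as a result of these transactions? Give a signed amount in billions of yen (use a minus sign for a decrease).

Government account inflow ¥272.5 billion: reserves −¥272.5B, deposits −¥272.5B.
Asset purchase (from non-banks) ¥438 billion: reserves +¥438B, deposits +¥438B.
Currency withdrawal ¥275 billion: reserves −¥275B, deposits −¥275B.
Totals: Δreserves = −¥109.5B, Δdeposits = −¥109.5B.
Δrequired reserves = 3% × −¥109.5B = −¥3.285B.
Δexcess reserves = Δreserves − Δrequired = −¥109.5B − (−¥3.285B) = -¥106.215 billion.

-¥106.215 billion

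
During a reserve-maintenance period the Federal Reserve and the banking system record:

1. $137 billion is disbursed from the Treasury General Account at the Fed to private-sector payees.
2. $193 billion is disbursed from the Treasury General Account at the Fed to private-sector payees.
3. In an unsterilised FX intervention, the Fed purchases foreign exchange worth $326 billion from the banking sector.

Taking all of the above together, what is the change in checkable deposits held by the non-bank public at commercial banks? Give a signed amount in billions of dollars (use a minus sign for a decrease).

+$330 billion

Fed balance sheet:
  Assets:      Foreign assets +$326B
  Liabilities: Bank reserves +$656B, Government deposits −$330B
Commercial banking system:
  Assets:      Reserves at CB +$656B, Foreign assets −$326B
  Liabilities: Checkable deposits +$330B
So the change in checkable deposits held by the non-bank public at commercial banks is +$330 billion.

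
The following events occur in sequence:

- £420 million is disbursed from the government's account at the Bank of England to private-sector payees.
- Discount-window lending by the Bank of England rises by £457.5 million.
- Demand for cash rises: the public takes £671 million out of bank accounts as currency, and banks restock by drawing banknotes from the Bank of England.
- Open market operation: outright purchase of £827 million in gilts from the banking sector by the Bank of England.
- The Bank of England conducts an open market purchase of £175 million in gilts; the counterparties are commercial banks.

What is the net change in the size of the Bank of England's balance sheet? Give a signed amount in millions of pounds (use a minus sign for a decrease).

+£1459.5 million

Bank of England balance sheet:
  Assets:      Securities +£1002M, Loans to banks +£457.5M
  Liabilities: Bank reserves +£1208.5M, Currency in circulation +£671M, Government deposits −£420M
Commercial banking system:
  Assets:      Reserves at CB +£1208.5M, Securities −£1002M
  Liabilities: Checkable deposits −£251M, Borrowings from CB +£457.5M
Change in total Bank of England assets = +£1459.5 million.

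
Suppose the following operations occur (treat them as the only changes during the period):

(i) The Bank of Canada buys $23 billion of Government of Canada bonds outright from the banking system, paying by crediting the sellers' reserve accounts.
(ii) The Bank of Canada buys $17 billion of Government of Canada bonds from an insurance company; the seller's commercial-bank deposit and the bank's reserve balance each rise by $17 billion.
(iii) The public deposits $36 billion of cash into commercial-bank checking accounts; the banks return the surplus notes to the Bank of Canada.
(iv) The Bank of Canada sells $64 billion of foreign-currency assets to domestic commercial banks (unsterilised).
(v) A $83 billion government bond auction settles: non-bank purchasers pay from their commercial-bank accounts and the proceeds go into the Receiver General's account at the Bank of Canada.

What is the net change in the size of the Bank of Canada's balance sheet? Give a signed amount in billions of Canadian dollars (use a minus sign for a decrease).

Bank of Canada balance sheet:
  Assets:      Securities +$40B, Foreign assets −$64B
  Liabilities: Bank reserves −$71B, Currency in circulation −$36B, Government deposits +$83B
Commercial banking system:
  Assets:      Reserves at CB −$71B, Securities −$23B, Foreign assets +$64B
  Liabilities: Checkable deposits −$30B
Change in total Bank of Canada assets = -$24 billion.

-$24 billion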